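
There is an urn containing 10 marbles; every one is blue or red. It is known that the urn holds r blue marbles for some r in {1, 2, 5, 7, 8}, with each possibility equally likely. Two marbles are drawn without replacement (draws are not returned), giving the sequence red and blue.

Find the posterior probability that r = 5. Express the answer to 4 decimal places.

0.2874

Under each hypothesis, the probability of the observed sequence is: P(data | r = 1) = (9/10)(1/9) = 1/10; P(data | r = 2) = (8/10)(2/9) = 8/45; P(data | r = 5) = (5/10)(5/9) = 5/18; P(data | r = 7) = (3/10)(7/9) = 7/30; P(data | r = 8) = (2/10)(8/9) = 8/45.
Multiplying each by its prior: 1/5 · 1/10 = 1/50, 1/5 · 8/45 = 8/225, 1/5 · 5/18 = 1/18, 1/5 · 7/30 = 7/150, 1/5 · 8/45 = 8/225; summing to 29/150.
So P(r = 5 | data) = (1/18) / (29/150) = 25/87.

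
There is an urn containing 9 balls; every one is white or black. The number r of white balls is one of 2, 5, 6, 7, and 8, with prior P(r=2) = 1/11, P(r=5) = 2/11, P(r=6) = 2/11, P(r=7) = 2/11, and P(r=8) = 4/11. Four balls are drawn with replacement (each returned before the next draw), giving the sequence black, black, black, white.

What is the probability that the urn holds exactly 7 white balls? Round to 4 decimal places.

For each hypothesis, P(data | H) works out to: P(data | r = 2) = (7/9)(7/9)(7/9)(2/9) = 0.10456; P(data | r = 5) = (4/9)(4/9)(4/9)(5/9) = 0.048773; P(data | r = 6) = (3/9)(3/9)(3/9)(6/9) = 0.024691; P(data | r = 7) = (2/9)(2/9)(2/9)(7/9) = 0.0085353; P(data | r = 8) = (1/9)(1/9)(1/9)(8/9) = 0.0012193.
Weighting by the prior gives 1/11 · 0.10456 = 0.0095052, 2/11 · 0.048773 = 0.0088678, 2/11 · 0.024691 = 0.0044893, 2/11 · 0.0085353 = 0.0015519, 4/11 · 0.0012193 = 0.00044339; these sum to 0.024858.
Therefore the posterior P(r = 7 | data) = (0.0015519) / (0.024858) = 0.06243.

0.0624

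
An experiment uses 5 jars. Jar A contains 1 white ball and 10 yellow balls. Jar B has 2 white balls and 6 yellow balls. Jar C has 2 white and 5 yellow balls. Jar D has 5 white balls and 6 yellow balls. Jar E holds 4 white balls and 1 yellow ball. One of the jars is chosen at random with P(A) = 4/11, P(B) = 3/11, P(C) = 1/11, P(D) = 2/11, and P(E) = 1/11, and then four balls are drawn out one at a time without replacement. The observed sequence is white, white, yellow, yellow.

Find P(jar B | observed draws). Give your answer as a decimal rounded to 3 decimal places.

Compute the likelihood of the observed sequence for each case: P(data | jar A) = (1/11)(0/10) = 0; P(data | jar B) = (2/8)(1/7)(6/6)(5/5) = 0.035714; P(data | jar C) = (2/7)(1/6)(5/5)(4/4) = 0.047619; P(data | jar D) = (5/11)(4/10)(6/9)(5/8) = 0.075758; P(data | jar E) = (4/5)(3/4)(1/3)(0/2) = 0.
The prior-weighted likelihoods are 4/11 · 0 = 0, 3/11 · 0.035714 = 0.0097403, 1/11 · 0.047619 = 0.004329, 2/11 · 0.075758 = 0.013774, 1/11 · 0 = 0; summing to 0.027843.
So P(jar B | data) = (0.0097403) / (0.027843) = 0.34982.

0.350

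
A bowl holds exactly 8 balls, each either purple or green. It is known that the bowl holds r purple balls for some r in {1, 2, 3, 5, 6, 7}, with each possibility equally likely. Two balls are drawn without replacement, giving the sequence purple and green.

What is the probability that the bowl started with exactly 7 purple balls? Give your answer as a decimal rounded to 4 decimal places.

0.1029

Under each hypothesis, the probability of the observed sequence is: P(data | r = 1) = (1/8)(7/7) = 1/8; P(data | r = 2) = (2/8)(6/7) = 3/14; P(data | r = 3) = (3/8)(5/7) = 15/56; P(data | r = 5) = (5/8)(3/7) = 15/56; P(data | r = 6) = (6/8)(2/7) = 3/14; P(data | r = 7) = (7/8)(1/7) = 1/8.
Multiplying each by its prior: 1/6 · 1/8 = 1/48, 1/6 · 3/14 = 1/28, 1/6 · 15/56 = 5/112, 1/6 · 15/56 = 5/112, 1/6 · 3/14 = 1/28, 1/6 · 1/8 = 1/48; with total 17/84.
Hence P(r = 7 | data) = (1/48) / (17/84) = 7/68.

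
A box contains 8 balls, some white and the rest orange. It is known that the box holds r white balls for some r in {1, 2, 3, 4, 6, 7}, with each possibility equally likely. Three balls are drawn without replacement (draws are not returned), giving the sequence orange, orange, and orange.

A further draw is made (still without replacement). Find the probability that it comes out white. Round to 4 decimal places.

Under each hypothesis, the probability of the observed sequence is: P(data | r = 1) = (7/8)(6/7)(5/6) = 5/8; P(data | r = 2) = (6/8)(5/7)(4/6) = 5/14; P(data | r = 3) = (5/8)(4/7)(3/6) = 5/28; P(data | r = 4) = (4/8)(3/7)(2/6) = 1/14; P(data | r = 6) = (2/8)(1/7)(0/6) = 0; P(data | r = 7) = (1/8)(0/7) = 0.
The prior-weighted likelihoods are 1/6 · 5/8 = 5/48, 1/6 · 5/14 = 5/84, 1/6 · 5/28 = 5/168, 1/6 · 1/14 = 1/84, 1/6 · 0 = 0, 1/6 · 0 = 0; these sum to 23/112.
Normalising, the posterior is P(r = 1 | data) = 35/69, P(r = 2 | data) = 20/69, P(r = 3 | data) = 10/69, P(r = 4 | data) = 4/69, P(r = 6 | data) = 0, P(r = 7 | data) = 0.
Averaging over the posterior, P(white next | data) = (1/5)(35/69) + (2/5)(20/69) + (3/5)(10/69) + (4/5)(4/69) = 121/345.

0.3507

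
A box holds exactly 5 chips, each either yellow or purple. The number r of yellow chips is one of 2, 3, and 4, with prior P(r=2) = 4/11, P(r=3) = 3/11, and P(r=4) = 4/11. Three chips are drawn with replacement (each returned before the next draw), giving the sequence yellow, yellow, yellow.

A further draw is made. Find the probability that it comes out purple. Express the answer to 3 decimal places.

For each hypothesis, P(data | H) works out to: P(data | r = 2) = (2/5)(2/5)(2/5) = 0.064; P(data | r = 3) = (3/5)(3/5)(3/5) = 0.216; P(data | r = 4) = (4/5)(4/5)(4/5) = 0.512.
Weighting by the prior gives 4/11 · 0.064 = 0.023273, 3/11 · 0.216 = 0.058909, 4/11 · 0.512 = 0.18618; with total 0.26836.
Normalising, the posterior is P(r = 2 | data) = 0.086721, P(r = 3 | data) = 0.21951, P(r = 4 | data) = 0.69377.
The predictive probability is P(purple next | data) = (3/5)(0.086721) + (2/5)(0.21951) + (1/5)(0.69377) = 0.27859.

0.279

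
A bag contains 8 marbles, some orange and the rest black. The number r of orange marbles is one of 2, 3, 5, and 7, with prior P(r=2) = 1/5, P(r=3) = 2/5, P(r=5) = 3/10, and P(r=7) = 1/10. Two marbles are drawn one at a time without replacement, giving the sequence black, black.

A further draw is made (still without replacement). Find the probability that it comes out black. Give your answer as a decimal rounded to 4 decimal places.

0.5253

Compute the likelihood of the observed sequence for each case: P(data | r = 2) = (6/8)(5/7) = 15/28; P(data | r = 3) = (5/8)(4/7) = 5/14; P(data | r = 5) = (3/8)(2/7) = 3/28; P(data | r = 7) = (1/8)(0/7) = 0.
Weighting by the prior gives 1/5 · 15/28 = 3/28, 2/5 · 5/14 = 1/7, 3/10 · 3/28 = 9/280, 1/10 · 0 = 0; with total 79/280.
Dividing through by the total gives posterior P(r = 2 | data) = 30/79, P(r = 3 | data) = 40/79, P(r = 5 | data) = 9/79, P(r = 7 | data) = 0.
The predictive probability is P(black next | data) = (2/3)(30/79) + (1/2)(40/79) + (1/6)(9/79) = 83/158.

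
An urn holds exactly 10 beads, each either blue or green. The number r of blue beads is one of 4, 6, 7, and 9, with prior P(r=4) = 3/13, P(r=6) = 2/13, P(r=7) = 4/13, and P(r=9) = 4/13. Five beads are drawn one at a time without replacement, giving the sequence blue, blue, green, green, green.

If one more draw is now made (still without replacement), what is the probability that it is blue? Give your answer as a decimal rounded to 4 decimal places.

0.5745

Compute the likelihood of the observed sequence for each case: P(data | r = 4) = (4/10)(3/9)(6/8)(5/7)(4/6) = 0.047619; P(data | r = 6) = (6/10)(5/9)(4/8)(3/7)(2/6) = 0.02381; P(data | r = 7) = (7/10)(6/9)(3/8)(2/7)(1/6) = 0.0083333; P(data | r = 9) = (9/10)(8/9)(1/8)(0/7) = 0.
The prior-weighted likelihoods are 3/13 · 0.047619 = 0.010989, 2/13 · 0.02381 = 0.003663, 4/13 · 0.0083333 = 0.0025641, 4/13 · 0 = 0; summing to 0.017216.
Normalising, the posterior is P(r = 4 | data) = 0.6383, P(r = 6 | data) = 0.21277, P(r = 7 | data) = 0.14894, P(r = 9 | data) = 0.
The predictive probability is P(blue next | data) = (2/5)(0.6383) + (4/5)(0.21277) + (1)(0.14894) = 0.57447.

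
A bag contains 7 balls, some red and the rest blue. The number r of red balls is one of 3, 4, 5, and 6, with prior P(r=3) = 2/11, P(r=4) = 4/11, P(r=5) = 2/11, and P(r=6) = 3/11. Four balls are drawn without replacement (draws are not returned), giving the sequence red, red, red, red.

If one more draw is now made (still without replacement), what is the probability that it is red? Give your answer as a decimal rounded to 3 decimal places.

Under each hypothesis, the probability of the observed sequence is: P(data | r = 3) = (3/7)(2/6)(1/5)(0/4) = 0; P(data | r = 4) = (4/7)(3/6)(2/5)(1/4) = 1/35; P(data | r = 5) = (5/7)(4/6)(3/5)(2/4) = 1/7; P(data | r = 6) = (6/7)(5/6)(4/5)(3/4) = 3/7.
Weighting by the prior gives 2/11 · 0 = 0, 4/11 · 1/35 = 4/385, 2/11 · 1/7 = 2/77, 3/11 · 3/7 = 9/77; these sum to 59/385.
Normalising, the posterior is P(r = 3 | data) = 0, P(r = 4 | data) = 4/59, P(r = 5 | data) = 10/59, P(r = 6 | data) = 45/59.
So P(red next | data) = Σ P(red next | H) P(H | data) = (0)(4/59) + (1/3)(10/59) + (2/3)(45/59) = 100/177.

0.565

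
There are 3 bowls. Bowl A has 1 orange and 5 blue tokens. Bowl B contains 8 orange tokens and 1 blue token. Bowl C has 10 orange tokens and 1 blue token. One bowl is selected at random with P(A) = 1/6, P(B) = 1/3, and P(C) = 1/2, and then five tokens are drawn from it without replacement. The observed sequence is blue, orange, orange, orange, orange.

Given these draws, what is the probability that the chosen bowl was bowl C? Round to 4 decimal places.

Compute the likelihood of the observed sequence for each case: P(data | bowl A) = (5/6)(1/5)(0/4) = 0; P(data | bowl B) = (1/9)(8/8)(7/7)(6/6)(5/5) = 1/9; P(data | bowl C) = (1/11)(10/10)(9/9)(8/8)(7/7) = 1/11.
Weighting by the prior gives 1/6 · 0 = 0, 1/3 · 1/9 = 1/27, 1/2 · 1/11 = 1/22; with total 49/594.
Hence P(bowl C | data) = (1/22) / (49/594) = 27/49.

0.5510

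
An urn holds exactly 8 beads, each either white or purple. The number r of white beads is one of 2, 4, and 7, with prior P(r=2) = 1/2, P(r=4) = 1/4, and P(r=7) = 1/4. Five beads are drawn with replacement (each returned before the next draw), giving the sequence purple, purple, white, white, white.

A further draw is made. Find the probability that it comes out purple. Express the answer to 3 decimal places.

The likelihood of the observed sequence under each hypothesis: P(data | r = 2) = (6/8)(6/8)(2/8)(2/8)(2/8) = 0.0087891; P(data | r = 4) = (4/8)(4/8)(4/8)(4/8)(4/8) = 0.03125; P(data | r = 7) = (1/8)(1/8)(7/8)(7/8)(7/8) = 0.010468.
Weighting by the prior gives 1/2 · 0.0087891 = 0.0043945, 1/4 · 0.03125 = 0.0078125, 1/4 · 0.010468 = 0.0026169; summing to 0.014824.
Normalising, the posterior is P(r = 2 | data) = 0.29645, P(r = 4 | data) = 0.52702, P(r = 7 | data) = 0.17653.
Averaging over the posterior, P(purple next | data) = (3/4)(0.29645) + (1/2)(0.52702) + (1/8)(0.17653) = 0.50791.

0.508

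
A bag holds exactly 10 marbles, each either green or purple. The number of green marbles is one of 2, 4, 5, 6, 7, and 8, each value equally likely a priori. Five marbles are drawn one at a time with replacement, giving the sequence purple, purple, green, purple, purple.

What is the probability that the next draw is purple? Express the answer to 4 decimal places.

For each hypothesis, P(data | H) works out to: P(data | r = 2) = (8/10)(8/10)(2/10)(8/10)(8/10) = 0.08192; P(data | r = 4) = (6/10)(6/10)(4/10)(6/10)(6/10) = 0.05184; P(data | r = 5) = (5/10)(5/10)(5/10)(5/10)(5/10) = 0.03125; P(data | r = 6) = (4/10)(4/10)(6/10)(4/10)(4/10) = 0.01536; P(data | r = 7) = (3/10)(3/10)(7/10)(3/10)(3/10) = 0.00567; P(data | r = 8) = (2/10)(2/10)(8/10)(2/10)(2/10) = 0.00128.
Weighting by the prior gives 1/6 · 0.08192 = 0.013653, 1/6 · 0.05184 = 0.00864, 1/6 · 0.03125 = 0.0052083, 1/6 · 0.01536 = 0.00256, 1/6 · 0.00567 = 0.000945, 1/6 · 0.00128 = 0.00021333; summing to 0.03122.
The posterior is then P(r = 2 | data) = 0.43733, P(r = 4 | data) = 0.27675, P(r = 5 | data) = 0.16683, P(r = 6 | data) = 0.081999, P(r = 7 | data) = 0.030269, P(r = 8 | data) = 0.0068332.
The predictive probability is P(purple next | data) = (4/5)(0.43733) + (3/5)(0.27675) + (1/2)(0.16683) + (2/5)(0.081999) + (3/10)(0.030269) + (1/5)(0.0068332) = 0.64257.

0.6426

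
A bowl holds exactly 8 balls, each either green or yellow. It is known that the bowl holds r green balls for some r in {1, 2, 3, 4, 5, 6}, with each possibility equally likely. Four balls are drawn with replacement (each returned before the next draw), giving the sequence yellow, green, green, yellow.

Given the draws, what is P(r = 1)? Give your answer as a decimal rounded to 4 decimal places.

0.0470

Under each hypothesis, the probability of the observed sequence is: P(data | r = 1) = (7/8)(1/8)(1/8)(7/8) = 0.011963; P(data | r = 2) = (6/8)(2/8)(2/8)(6/8) = 0.035156; P(data | r = 3) = (5/8)(3/8)(3/8)(5/8) = 0.054932; P(data | r = 4) = (4/8)(4/8)(4/8)(4/8) = 0.0625; P(data | r = 5) = (3/8)(5/8)(5/8)(3/8) = 0.054932; P(data | r = 6) = (2/8)(6/8)(6/8)(2/8) = 0.035156.
The prior-weighted likelihoods are 1/6 · 0.011963 = 0.0019938, 1/6 · 0.035156 = 0.0058594, 1/6 · 0.054932 = 0.0091553, 1/6 · 0.0625 = 0.010417, 1/6 · 0.054932 = 0.0091553, 1/6 · 0.035156 = 0.0058594; these sum to 0.04244.
So P(r = 1 | data) = (0.0019938) / (0.04244) = 0.04698.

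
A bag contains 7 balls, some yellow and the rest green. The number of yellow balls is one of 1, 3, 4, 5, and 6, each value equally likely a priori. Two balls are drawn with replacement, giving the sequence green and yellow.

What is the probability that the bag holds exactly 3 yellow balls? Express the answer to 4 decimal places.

Under each hypothesis, the probability of the observed sequence is: P(data | r = 1) = (6/7)(1/7) = 6/49; P(data | r = 3) = (4/7)(3/7) = 12/49; P(data | r = 4) = (3/7)(4/7) = 12/49; P(data | r = 5) = (2/7)(5/7) = 10/49; P(data | r = 6) = (1/7)(6/7) = 6/49.
Multiplying each by its prior: 1/5 · 6/49 = 6/245, 1/5 · 12/49 = 12/245, 1/5 · 12/49 = 12/245, 1/5 · 10/49 = 2/49, 1/5 · 6/49 = 6/245; with total 46/245.
Therefore the posterior P(r = 3 | data) = (12/245) / (46/245) = 6/23.

0.2609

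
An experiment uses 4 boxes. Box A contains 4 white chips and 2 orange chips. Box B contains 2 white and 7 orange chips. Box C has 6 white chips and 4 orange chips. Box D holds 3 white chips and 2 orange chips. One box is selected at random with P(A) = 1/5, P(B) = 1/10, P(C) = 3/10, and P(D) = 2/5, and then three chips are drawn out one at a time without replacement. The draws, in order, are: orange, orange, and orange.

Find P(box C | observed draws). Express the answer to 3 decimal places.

Under each hypothesis, the probability of the observed sequence is: P(data | box A) = (2/6)(1/5)(0/4) = 0; P(data | box B) = (7/9)(6/8)(5/7) = 5/12; P(data | box C) = (4/10)(3/9)(2/8) = 1/30; P(data | box D) = (2/5)(1/4)(0/3) = 0.
The prior-weighted likelihoods are 1/5 · 0 = 0, 1/10 · 5/12 = 1/24, 3/10 · 1/30 = 1/100, 2/5 · 0 = 0; these sum to 31/600.
Hence P(box C | data) = (1/100) / (31/600) = 6/31.

0.194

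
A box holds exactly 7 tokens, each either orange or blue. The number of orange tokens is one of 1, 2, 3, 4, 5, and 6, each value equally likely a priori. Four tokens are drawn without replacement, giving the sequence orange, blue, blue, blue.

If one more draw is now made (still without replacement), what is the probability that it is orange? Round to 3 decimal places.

Under each hypothesis, the probability of the observed sequence is: P(data | r = 1) = (1/7)(6/6)(5/5)(4/4) = 1/7; P(data | r = 2) = (2/7)(5/6)(4/5)(3/4) = 1/7; P(data | r = 3) = (3/7)(4/6)(3/5)(2/4) = 3/35; P(data | r = 4) = (4/7)(3/6)(2/5)(1/4) = 1/35; P(data | r = 5) = (5/7)(2/6)(1/5)(0/4) = 0; P(data | r = 6) = (6/7)(1/6)(0/5) = 0.
Weighting by the prior gives 1/6 · 1/7 = 1/42, 1/6 · 1/7 = 1/42, 1/6 · 3/35 = 1/70, 1/6 · 1/35 = 1/210, 1/6 · 0 = 0, 1/6 · 0 = 0; these sum to 1/15.
The posterior is then P(r = 1 | data) = 5/14, P(r = 2 | data) = 5/14, P(r = 3 | data) = 3/14, P(r = 4 | data) = 1/14, P(r = 5 | data) = 0, P(r = 6 | data) = 0.
The predictive probability is P(orange next | data) = (0)(5/14) + (1/3)(5/14) + (2/3)(3/14) + (1)(1/14) = 1/3.

0.333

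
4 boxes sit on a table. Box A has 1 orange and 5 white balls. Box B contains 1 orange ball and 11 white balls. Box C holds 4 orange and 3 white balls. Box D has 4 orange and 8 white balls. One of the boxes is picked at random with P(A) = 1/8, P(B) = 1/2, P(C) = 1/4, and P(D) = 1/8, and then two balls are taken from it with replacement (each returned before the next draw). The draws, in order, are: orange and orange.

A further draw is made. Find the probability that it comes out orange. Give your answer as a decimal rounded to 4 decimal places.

0.5089

The likelihood of the observed sequence under each hypothesis: P(data | box A) = (1/6)(1/6) = 0.027778; P(data | box B) = (1/12)(1/12) = 0.0069444; P(data | box C) = (4/7)(4/7) = 0.32653; P(data | box D) = (4/12)(4/12) = 0.11111.
Multiplying each by its prior: 1/8 · 0.027778 = 0.0034722, 1/2 · 0.0069444 = 0.0034722, 1/4 · 0.32653 = 0.081633, 1/8 · 0.11111 = 0.013889; with total 0.10247.
Dividing through by the total gives posterior P(box A | data) = 0.033887, P(box B | data) = 0.033887, P(box C | data) = 0.79668, P(box D | data) = 0.13555.
So P(orange next | data) = Σ P(orange next | H) P(H | data) = (1/6)(0.033887) + (1/12)(0.033887) + (4/7)(0.79668) + (1/3)(0.13555) = 0.5089.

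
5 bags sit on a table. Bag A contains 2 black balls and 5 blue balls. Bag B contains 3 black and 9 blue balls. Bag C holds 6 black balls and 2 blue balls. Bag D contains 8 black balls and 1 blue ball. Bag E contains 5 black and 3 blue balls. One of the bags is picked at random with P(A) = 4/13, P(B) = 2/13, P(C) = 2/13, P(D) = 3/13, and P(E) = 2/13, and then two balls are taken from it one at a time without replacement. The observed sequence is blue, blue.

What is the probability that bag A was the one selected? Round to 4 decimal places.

0.5805

Compute the likelihood of the observed sequence for each case: P(data | bag A) = (5/7)(4/6) = 0.47619; P(data | bag B) = (9/12)(8/11) = 0.54545; P(data | bag C) = (2/8)(1/7) = 0.035714; P(data | bag D) = (1/9)(0/8) = 0; P(data | bag E) = (3/8)(2/7) = 0.10714.
Multiplying each by its prior: 4/13 · 0.47619 = 0.14652, 2/13 · 0.54545 = 0.083916, 2/13 · 0.035714 = 0.0054945, 3/13 · 0 = 0, 2/13 · 0.10714 = 0.016484; summing to 0.25241.
So P(bag A | data) = (0.14652) / (0.25241) = 0.58047.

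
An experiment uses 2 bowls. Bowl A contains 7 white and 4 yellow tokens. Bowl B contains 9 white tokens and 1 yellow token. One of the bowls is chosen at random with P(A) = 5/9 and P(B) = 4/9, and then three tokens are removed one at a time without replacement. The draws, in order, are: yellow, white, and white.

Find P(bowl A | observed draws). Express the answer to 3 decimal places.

0.680

The likelihood of the observed sequence under each hypothesis: P(data | bowl A) = (4/11)(7/10)(6/9) = 0.1697; P(data | bowl B) = (1/10)(9/9)(8/8) = 0.1.
Multiplying each by its prior: 5/9 · 0.1697 = 0.094276, 4/9 · 0.1 = 0.044444; these sum to 0.13872.
Hence P(bowl A | data) = (0.094276) / (0.13872) = 0.67961.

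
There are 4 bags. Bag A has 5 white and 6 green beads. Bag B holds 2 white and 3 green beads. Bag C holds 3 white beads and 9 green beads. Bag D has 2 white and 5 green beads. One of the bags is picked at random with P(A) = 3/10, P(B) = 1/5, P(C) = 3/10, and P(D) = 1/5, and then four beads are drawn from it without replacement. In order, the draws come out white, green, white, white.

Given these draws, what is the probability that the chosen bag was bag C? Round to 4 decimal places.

For each hypothesis, P(data | H) works out to: P(data | bag A) = (5/11)(6/10)(4/9)(3/8) = 0.045455; P(data | bag B) = (2/5)(3/4)(1/3)(0/2) = 0; P(data | bag C) = (3/12)(9/11)(2/10)(1/9) = 0.0045455; P(data | bag D) = (2/7)(5/6)(1/5)(0/4) = 0.
The prior-weighted likelihoods are 3/10 · 0.045455 = 0.013636, 1/5 · 0 = 0, 3/10 · 0.0045455 = 0.0013636, 1/5 · 0 = 0; with total 0.015.
Therefore the posterior P(bag C | data) = (0.0013636) / (0.015) = 0.090909.

0.0909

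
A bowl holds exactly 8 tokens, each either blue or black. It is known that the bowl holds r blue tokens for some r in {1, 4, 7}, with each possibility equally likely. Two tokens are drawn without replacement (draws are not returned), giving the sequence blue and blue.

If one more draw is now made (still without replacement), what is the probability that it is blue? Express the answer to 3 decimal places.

0.722

For each hypothesis, P(data | H) works out to: P(data | r = 1) = (1/8)(0/7) = 0; P(data | r = 4) = (4/8)(3/7) = 3/14; P(data | r = 7) = (7/8)(6/7) = 3/4.
Multiplying each by its prior: 1/3 · 0 = 0, 1/3 · 3/14 = 1/14, 1/3 · 3/4 = 1/4; with total 9/28.
The posterior is then P(r = 1 | data) = 0, P(r = 4 | data) = 2/9, P(r = 7 | data) = 7/9.
The predictive probability is P(blue next | data) = (1/3)(2/9) + (5/6)(7/9) = 13/18.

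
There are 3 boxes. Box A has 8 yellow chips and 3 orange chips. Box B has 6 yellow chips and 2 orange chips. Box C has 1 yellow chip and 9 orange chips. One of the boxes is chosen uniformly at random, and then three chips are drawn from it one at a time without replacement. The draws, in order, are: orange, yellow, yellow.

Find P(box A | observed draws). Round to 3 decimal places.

Under each hypothesis, the probability of the observed sequence is: P(data | box A) = (3/11)(8/10)(7/9) = 0.1697; P(data | box B) = (2/8)(6/7)(5/6) = 0.17857; P(data | box C) = (9/10)(1/9)(0/8) = 0.
Weighting by the prior gives 1/3 · 0.1697 = 0.056566, 1/3 · 0.17857 = 0.059524, 1/3 · 0 = 0; these sum to 0.11609.
Hence P(box A | data) = (0.056566) / (0.11609) = 0.48726.

0.487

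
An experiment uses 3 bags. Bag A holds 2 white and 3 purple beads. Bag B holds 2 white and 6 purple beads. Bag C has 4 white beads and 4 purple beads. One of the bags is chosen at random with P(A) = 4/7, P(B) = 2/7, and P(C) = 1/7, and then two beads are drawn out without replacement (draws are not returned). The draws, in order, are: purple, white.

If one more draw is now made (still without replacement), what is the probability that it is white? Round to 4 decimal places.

Compute the likelihood of the observed sequence for each case: P(data | bag A) = (3/5)(2/4) = 3/10; P(data | bag B) = (6/8)(2/7) = 3/14; P(data | bag C) = (4/8)(4/7) = 2/7.
Multiplying each by its prior: 4/7 · 3/10 = 6/35, 2/7 · 3/14 = 3/49, 1/7 · 2/7 = 2/49; these sum to 67/245.
The posterior is then P(bag A | data) = 42/67, P(bag B | data) = 15/67, P(bag C | data) = 10/67.
The predictive probability is P(white next | data) = (1/3)(42/67) + (1/6)(15/67) + (1/2)(10/67) = 43/134.

0.3209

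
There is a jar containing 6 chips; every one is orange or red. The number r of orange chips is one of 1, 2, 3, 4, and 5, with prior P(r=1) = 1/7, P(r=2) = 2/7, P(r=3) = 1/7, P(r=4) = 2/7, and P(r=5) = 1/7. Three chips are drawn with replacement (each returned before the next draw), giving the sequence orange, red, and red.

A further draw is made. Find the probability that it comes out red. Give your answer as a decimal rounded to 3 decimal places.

For each hypothesis, P(data | H) works out to: P(data | r = 1) = (1/6)(5/6)(5/6) = 0.11574; P(data | r = 2) = (2/6)(4/6)(4/6) = 0.14815; P(data | r = 3) = (3/6)(3/6)(3/6) = 0.125; P(data | r = 4) = (4/6)(2/6)(2/6) = 0.074074; P(data | r = 5) = (5/6)(1/6)(1/6) = 0.023148.
Multiplying each by its prior: 1/7 · 0.11574 = 0.016534, 2/7 · 0.14815 = 0.042328, 1/7 · 0.125 = 0.017857, 2/7 · 0.074074 = 0.021164, 1/7 · 0.023148 = 0.0033069; these sum to 0.10119.
Normalising, the posterior is P(r = 1 | data) = 0.1634, P(r = 2 | data) = 0.4183, P(r = 3 | data) = 0.17647, P(r = 4 | data) = 0.20915, P(r = 5 | data) = 0.03268.
Averaging over the posterior, P(red next | data) = (5/6)(0.1634) + (2/3)(0.4183) + (1/2)(0.17647) + (1/3)(0.20915) + (1/6)(0.03268) = 0.57843.

0.578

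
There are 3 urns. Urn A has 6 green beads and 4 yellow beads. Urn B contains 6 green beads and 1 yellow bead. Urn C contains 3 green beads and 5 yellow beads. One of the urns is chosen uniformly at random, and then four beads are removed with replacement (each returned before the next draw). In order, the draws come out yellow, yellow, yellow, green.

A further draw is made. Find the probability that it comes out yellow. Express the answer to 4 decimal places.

Compute the likelihood of the observed sequence for each case: P(data | urn A) = (4/10)(4/10)(4/10)(6/10) = 0.0384; P(data | urn B) = (1/7)(1/7)(1/7)(6/7) = 0.002499; P(data | urn C) = (5/8)(5/8)(5/8)(3/8) = 0.091553.
Multiplying each by its prior: 1/3 · 0.0384 = 0.0128, 1/3 · 0.002499 = 0.00083299, 1/3 · 0.091553 = 0.030518; these sum to 0.044151.
The posterior is then P(urn A | data) = 0.28992, P(urn B | data) = 0.018867, P(urn C | data) = 0.69122.
Averaging over the posterior, P(yellow next | data) = (2/5)(0.28992) + (1/7)(0.018867) + (5/8)(0.69122) = 0.55067.

0.5507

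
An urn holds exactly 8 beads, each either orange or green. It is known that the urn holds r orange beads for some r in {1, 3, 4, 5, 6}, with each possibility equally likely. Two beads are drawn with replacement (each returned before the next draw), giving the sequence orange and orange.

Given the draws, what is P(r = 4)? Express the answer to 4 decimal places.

Under each hypothesis, the probability of the observed sequence is: P(data | r = 1) = (1/8)(1/8) = 1/64; P(data | r = 3) = (3/8)(3/8) = 9/64; P(data | r = 4) = (4/8)(4/8) = 1/4; P(data | r = 5) = (5/8)(5/8) = 25/64; P(data | r = 6) = (6/8)(6/8) = 9/16.
Multiplying each by its prior: 1/5 · 1/64 = 1/320, 1/5 · 9/64 = 9/320, 1/5 · 1/4 = 1/20, 1/5 · 25/64 = 5/64, 1/5 · 9/16 = 9/80; these sum to 87/320.
Hence P(r = 4 | data) = (1/20) / (87/320) = 16/87.

0.1839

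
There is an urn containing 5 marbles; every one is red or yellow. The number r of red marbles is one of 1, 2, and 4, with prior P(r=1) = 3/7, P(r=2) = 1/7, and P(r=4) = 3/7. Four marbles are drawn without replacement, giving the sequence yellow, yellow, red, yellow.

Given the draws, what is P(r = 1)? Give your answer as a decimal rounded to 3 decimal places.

0.857

For each hypothesis, P(data | H) works out to: P(data | r = 1) = (4/5)(3/4)(1/3)(2/2) = 1/5; P(data | r = 2) = (3/5)(2/4)(2/3)(1/2) = 1/10; P(data | r = 4) = (1/5)(0/4) = 0.
Multiplying each by its prior: 3/7 · 1/5 = 3/35, 1/7 · 1/10 = 1/70, 3/7 · 0 = 0; these sum to 1/10.
Therefore the posterior P(r = 1 | data) = (3/35) / (1/10) = 6/7.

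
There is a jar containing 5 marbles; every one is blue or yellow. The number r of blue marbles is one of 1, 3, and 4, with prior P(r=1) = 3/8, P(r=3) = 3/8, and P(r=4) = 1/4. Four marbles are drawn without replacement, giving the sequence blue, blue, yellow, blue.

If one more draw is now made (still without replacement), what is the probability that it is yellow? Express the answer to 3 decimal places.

0.429

Compute the likelihood of the observed sequence for each case: P(data | r = 1) = (1/5)(0/4) = 0; P(data | r = 3) = (3/5)(2/4)(2/3)(1/2) = 1/10; P(data | r = 4) = (4/5)(3/4)(1/3)(2/2) = 1/5.
The prior-weighted likelihoods are 3/8 · 0 = 0, 3/8 · 1/10 = 3/80, 1/4 · 1/5 = 1/20; these sum to 7/80.
The posterior is then P(r = 1 | data) = 0, P(r = 3 | data) = 3/7, P(r = 4 | data) = 4/7.
The predictive probability is P(yellow next | data) = (1)(3/7) + (0)(4/7) = 3/7.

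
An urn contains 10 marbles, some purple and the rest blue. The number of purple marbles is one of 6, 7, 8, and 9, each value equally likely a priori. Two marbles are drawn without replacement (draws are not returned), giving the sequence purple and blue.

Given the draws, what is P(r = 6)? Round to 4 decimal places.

0.3429

Compute the likelihood of the observed sequence for each case: P(data | r = 6) = (6/10)(4/9) = 4/15; P(data | r = 7) = (7/10)(3/9) = 7/30; P(data | r = 8) = (8/10)(2/9) = 8/45; P(data | r = 9) = (9/10)(1/9) = 1/10.
Weighting by the prior gives 1/4 · 4/15 = 1/15, 1/4 · 7/30 = 7/120, 1/4 · 8/45 = 2/45, 1/4 · 1/10 = 1/40; summing to 7/36.
So P(r = 6 | data) = (1/15) / (7/36) = 12/35.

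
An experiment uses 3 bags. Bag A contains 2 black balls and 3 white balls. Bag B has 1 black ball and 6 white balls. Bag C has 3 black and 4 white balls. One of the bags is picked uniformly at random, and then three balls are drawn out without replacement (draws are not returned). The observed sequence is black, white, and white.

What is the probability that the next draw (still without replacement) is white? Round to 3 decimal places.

Compute the likelihood of the observed sequence for each case: P(data | bag A) = (2/5)(3/4)(2/3) = 1/5; P(data | bag B) = (1/7)(6/6)(5/5) = 1/7; P(data | bag C) = (3/7)(4/6)(3/5) = 6/35.
Weighting by the prior gives 1/3 · 1/5 = 1/15, 1/3 · 1/7 = 1/21, 1/3 · 6/35 = 2/35; with total 6/35.
Normalising, the posterior is P(bag A | data) = 7/18, P(bag B | data) = 5/18, P(bag C | data) = 1/3.
The predictive probability is P(white next | data) = (1/2)(7/18) + (1)(5/18) + (1/2)(1/3) = 23/36.

0.639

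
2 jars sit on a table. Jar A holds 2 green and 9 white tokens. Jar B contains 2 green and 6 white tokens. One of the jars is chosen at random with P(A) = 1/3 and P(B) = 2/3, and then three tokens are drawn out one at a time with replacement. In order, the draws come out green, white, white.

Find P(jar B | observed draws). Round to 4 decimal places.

0.6980

Under each hypothesis, the probability of the observed sequence is: P(data | jar A) = (2/11)(9/11)(9/11) = 0.12171; P(data | jar B) = (2/8)(6/8)(6/8) = 0.14062.
Multiplying each by its prior: 1/3 · 0.12171 = 0.040571, 2/3 · 0.14062 = 0.09375; summing to 0.13432.
Hence P(jar B | data) = (0.09375) / (0.13432) = 0.69795.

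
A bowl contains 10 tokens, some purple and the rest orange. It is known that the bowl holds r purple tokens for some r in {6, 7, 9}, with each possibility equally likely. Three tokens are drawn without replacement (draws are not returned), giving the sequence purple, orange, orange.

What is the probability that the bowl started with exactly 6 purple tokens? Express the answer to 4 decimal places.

0.6316

Under each hypothesis, the probability of the observed sequence is: P(data | r = 6) = (6/10)(4/9)(3/8) = 1/10; P(data | r = 7) = (7/10)(3/9)(2/8) = 7/120; P(data | r = 9) = (9/10)(1/9)(0/8) = 0.
The prior-weighted likelihoods are 1/3 · 1/10 = 1/30, 1/3 · 7/120 = 7/360, 1/3 · 0 = 0; summing to 19/360.
Therefore the posterior P(r = 6 | data) = (1/30) / (19/360) = 12/19.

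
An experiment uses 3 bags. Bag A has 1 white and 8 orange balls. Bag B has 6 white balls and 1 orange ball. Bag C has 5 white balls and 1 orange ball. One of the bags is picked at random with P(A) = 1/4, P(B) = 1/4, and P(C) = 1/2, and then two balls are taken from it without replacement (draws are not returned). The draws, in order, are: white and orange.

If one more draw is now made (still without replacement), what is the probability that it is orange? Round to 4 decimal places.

Under each hypothesis, the probability of the observed sequence is: P(data | bag A) = (1/9)(8/8) = 1/9; P(data | bag B) = (6/7)(1/6) = 1/7; P(data | bag C) = (5/6)(1/5) = 1/6.
Multiplying each by its prior: 1/4 · 1/9 = 1/36, 1/4 · 1/7 = 1/28, 1/2 · 1/6 = 1/12; these sum to 37/252.
Dividing through by the total gives posterior P(bag A | data) = 7/37, P(bag B | data) = 9/37, P(bag C | data) = 21/37.
Averaging over the posterior, P(orange next | data) = (1)(7/37) + (0)(9/37) + (0)(21/37) = 7/37.

0.1892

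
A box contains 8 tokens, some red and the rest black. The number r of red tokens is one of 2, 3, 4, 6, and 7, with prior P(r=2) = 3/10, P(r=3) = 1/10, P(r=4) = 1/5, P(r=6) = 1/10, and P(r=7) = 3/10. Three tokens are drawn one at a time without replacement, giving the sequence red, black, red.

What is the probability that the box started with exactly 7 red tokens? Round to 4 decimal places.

0.3621

For each hypothesis, P(data | H) works out to: P(data | r = 2) = (2/8)(6/7)(1/6) = 1/28; P(data | r = 3) = (3/8)(5/7)(2/6) = 5/56; P(data | r = 4) = (4/8)(4/7)(3/6) = 1/7; P(data | r = 6) = (6/8)(2/7)(5/6) = 5/28; P(data | r = 7) = (7/8)(1/7)(6/6) = 1/8.
Weighting by the prior gives 3/10 · 1/28 = 3/280, 1/10 · 5/56 = 1/112, 1/5 · 1/7 = 1/35, 1/10 · 5/28 = 1/56, 3/10 · 1/8 = 3/80; summing to 29/280.
Hence P(r = 7 | data) = (3/80) / (29/280) = 21/58.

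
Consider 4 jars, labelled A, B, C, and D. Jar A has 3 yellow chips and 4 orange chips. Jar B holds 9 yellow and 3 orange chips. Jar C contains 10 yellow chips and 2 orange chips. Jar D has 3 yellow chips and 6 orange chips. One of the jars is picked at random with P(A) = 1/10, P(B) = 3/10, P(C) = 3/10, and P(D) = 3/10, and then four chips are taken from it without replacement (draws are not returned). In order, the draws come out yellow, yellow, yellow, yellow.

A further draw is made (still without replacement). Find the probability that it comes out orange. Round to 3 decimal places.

Compute the likelihood of the observed sequence for each case: P(data | jar A) = (3/7)(2/6)(1/5)(0/4) = 0; P(data | jar B) = (9/12)(8/11)(7/10)(6/9) = 14/55; P(data | jar C) = (10/12)(9/11)(8/10)(7/9) = 14/33; P(data | jar D) = (3/9)(2/8)(1/7)(0/6) = 0.
The prior-weighted likelihoods are 1/10 · 0 = 0, 3/10 · 14/55 = 21/275, 3/10 · 14/33 = 7/55, 3/10 · 0 = 0; these sum to 56/275.
The posterior is then P(jar A | data) = 0, P(jar B | data) = 3/8, P(jar C | data) = 5/8, P(jar D | data) = 0.
So P(orange next | data) = Σ P(orange next | H) P(H | data) = (3/8)(3/8) + (1/4)(5/8) = 19/64.

0.297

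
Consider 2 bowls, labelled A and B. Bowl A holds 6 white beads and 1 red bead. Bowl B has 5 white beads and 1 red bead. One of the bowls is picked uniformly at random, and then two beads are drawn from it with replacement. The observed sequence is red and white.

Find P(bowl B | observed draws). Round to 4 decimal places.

Under each hypothesis, the probability of the observed sequence is: P(data | bowl A) = (1/7)(6/7) = 0.12245; P(data | bowl B) = (1/6)(5/6) = 0.13889.
Multiplying each by its prior: 1/2 · 0.12245 = 0.061224, 1/2 · 0.13889 = 0.069444; these sum to 0.13067.
By Bayes' rule, P(bowl B | data) = (0.069444) / (0.13067) = 0.53145.

0.5315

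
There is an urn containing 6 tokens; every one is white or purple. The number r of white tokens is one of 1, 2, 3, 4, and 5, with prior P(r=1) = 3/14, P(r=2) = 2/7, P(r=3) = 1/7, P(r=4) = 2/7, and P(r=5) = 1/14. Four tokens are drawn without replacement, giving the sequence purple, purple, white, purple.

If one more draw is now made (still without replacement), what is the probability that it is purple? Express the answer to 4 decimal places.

For each hypothesis, P(data | H) works out to: P(data | r = 1) = (5/6)(4/5)(1/4)(3/3) = 1/6; P(data | r = 2) = (4/6)(3/5)(2/4)(2/3) = 2/15; P(data | r = 3) = (3/6)(2/5)(3/4)(1/3) = 1/20; P(data | r = 4) = (2/6)(1/5)(4/4)(0/3) = 0; P(data | r = 5) = (1/6)(0/5) = 0.
The prior-weighted likelihoods are 3/14 · 1/6 = 1/28, 2/7 · 2/15 = 4/105, 1/7 · 1/20 = 1/140, 2/7 · 0 = 0, 1/14 · 0 = 0; these sum to 17/210.
The posterior is then P(r = 1 | data) = 15/34, P(r = 2 | data) = 8/17, P(r = 3 | data) = 3/34, P(r = 4 | data) = 0, P(r = 5 | data) = 0.
The predictive probability is P(purple next | data) = (1)(15/34) + (1/2)(8/17) + (0)(3/34) = 23/34.

0.6765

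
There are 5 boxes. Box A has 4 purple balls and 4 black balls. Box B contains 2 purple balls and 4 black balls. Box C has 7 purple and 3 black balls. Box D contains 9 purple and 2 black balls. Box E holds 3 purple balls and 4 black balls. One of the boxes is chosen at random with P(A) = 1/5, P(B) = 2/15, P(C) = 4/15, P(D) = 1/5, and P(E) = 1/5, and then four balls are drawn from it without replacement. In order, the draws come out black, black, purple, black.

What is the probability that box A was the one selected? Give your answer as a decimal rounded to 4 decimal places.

Under each hypothesis, the probability of the observed sequence is: P(data | box A) = (4/8)(3/7)(4/6)(2/5) = 2/35; P(data | box B) = (4/6)(3/5)(2/4)(2/3) = 2/15; P(data | box C) = (3/10)(2/9)(7/8)(1/7) = 1/120; P(data | box D) = (2/11)(1/10)(9/9)(0/8) = 0; P(data | box E) = (4/7)(3/6)(3/5)(2/4) = 3/35.
Multiplying each by its prior: 1/5 · 2/35 = 2/175, 2/15 · 2/15 = 4/225, 4/15 · 1/120 = 1/450, 1/5 · 0 = 0, 1/5 · 3/35 = 3/175; with total 17/350.
By Bayes' rule, P(box A | data) = (2/175) / (17/350) = 4/17.

0.2353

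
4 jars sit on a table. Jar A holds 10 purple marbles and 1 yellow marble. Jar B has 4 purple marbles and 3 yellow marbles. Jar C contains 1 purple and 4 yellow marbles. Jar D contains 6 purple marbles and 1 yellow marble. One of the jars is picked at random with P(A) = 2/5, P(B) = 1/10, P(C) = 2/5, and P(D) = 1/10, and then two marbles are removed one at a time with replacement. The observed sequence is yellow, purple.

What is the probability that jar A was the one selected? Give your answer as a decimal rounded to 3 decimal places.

0.247

The likelihood of the observed sequence under each hypothesis: P(data | jar A) = (1/11)(10/11) = 0.082645; P(data | jar B) = (3/7)(4/7) = 0.2449; P(data | jar C) = (4/5)(1/5) = 0.16; P(data | jar D) = (1/7)(6/7) = 0.12245.
Multiplying each by its prior: 2/5 · 0.082645 = 0.033058, 1/10 · 0.2449 = 0.02449, 2/5 · 0.16 = 0.064, 1/10 · 0.12245 = 0.012245; these sum to 0.13379.
Therefore the posterior P(jar A | data) = (0.033058) / (0.13379) = 0.24708.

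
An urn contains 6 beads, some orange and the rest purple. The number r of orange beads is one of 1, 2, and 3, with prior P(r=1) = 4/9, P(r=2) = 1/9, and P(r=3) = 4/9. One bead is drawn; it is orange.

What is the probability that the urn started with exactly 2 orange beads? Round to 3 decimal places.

For each hypothesis, P(data | H) works out to: P(data | r = 1) = (1/6) = 1/6; P(data | r = 2) = (2/6) = 1/3; P(data | r = 3) = (3/6) = 1/2.
The prior-weighted likelihoods are 4/9 · 1/6 = 2/27, 1/9 · 1/3 = 1/27, 4/9 · 1/2 = 2/9; these sum to 1/3.
Therefore the posterior P(r = 2 | data) = (1/27) / (1/3) = 1/9.

0.111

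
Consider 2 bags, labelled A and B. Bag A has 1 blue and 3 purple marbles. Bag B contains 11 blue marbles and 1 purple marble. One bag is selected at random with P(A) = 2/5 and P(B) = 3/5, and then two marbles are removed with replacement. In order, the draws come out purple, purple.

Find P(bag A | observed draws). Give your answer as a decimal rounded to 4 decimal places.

Compute the likelihood of the observed sequence for each case: P(data | bag A) = (3/4)(3/4) = 9/16; P(data | bag B) = (1/12)(1/12) = 1/144.
The prior-weighted likelihoods are 2/5 · 9/16 = 9/40, 3/5 · 1/144 = 1/240; summing to 11/48.
Therefore the posterior P(bag A | data) = (9/40) / (11/48) = 54/55.

0.9818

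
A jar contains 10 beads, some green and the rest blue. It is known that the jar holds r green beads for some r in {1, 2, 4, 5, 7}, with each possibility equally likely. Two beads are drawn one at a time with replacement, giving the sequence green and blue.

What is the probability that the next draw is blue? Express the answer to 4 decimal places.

0.5695

Under each hypothesis, the probability of the observed sequence is: P(data | r = 1) = (1/10)(9/10) = 9/100; P(data | r = 2) = (2/10)(8/10) = 4/25; P(data | r = 4) = (4/10)(6/10) = 6/25; P(data | r = 5) = (5/10)(5/10) = 1/4; P(data | r = 7) = (7/10)(3/10) = 21/100.
The prior-weighted likelihoods are 1/5 · 9/100 = 9/500, 1/5 · 4/25 = 4/125, 1/5 · 6/25 = 6/125, 1/5 · 1/4 = 1/20, 1/5 · 21/100 = 21/500; with total 19/100.
The posterior is then P(r = 1 | data) = 9/95, P(r = 2 | data) = 16/95, P(r = 4 | data) = 24/95, P(r = 5 | data) = 5/19, P(r = 7 | data) = 21/95.
Averaging over the posterior, P(blue next | data) = (9/10)(9/95) + (4/5)(16/95) + (3/5)(24/95) + (1/2)(5/19) + (3/10)(21/95) = 541/950.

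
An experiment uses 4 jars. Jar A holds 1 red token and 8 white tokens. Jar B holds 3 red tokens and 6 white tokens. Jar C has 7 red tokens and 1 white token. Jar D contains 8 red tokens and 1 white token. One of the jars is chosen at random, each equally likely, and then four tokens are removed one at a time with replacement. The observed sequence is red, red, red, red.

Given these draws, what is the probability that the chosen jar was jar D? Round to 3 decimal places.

0.510

For each hypothesis, P(data | H) works out to: P(data | jar A) = (1/9)(1/9)(1/9)(1/9) = 0.00015242; P(data | jar B) = (3/9)(3/9)(3/9)(3/9) = 0.012346; P(data | jar C) = (7/8)(7/8)(7/8)(7/8) = 0.58618; P(data | jar D) = (8/9)(8/9)(8/9)(8/9) = 0.6243.
Multiplying each by its prior: 1/4 · 0.00015242 = 3.8104e-05, 1/4 · 0.012346 = 0.0030864, 1/4 · 0.58618 = 0.14655, 1/4 · 0.6243 = 0.15607; summing to 0.30574.
So P(jar D | data) = (0.15607) / (0.30574) = 0.51047.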